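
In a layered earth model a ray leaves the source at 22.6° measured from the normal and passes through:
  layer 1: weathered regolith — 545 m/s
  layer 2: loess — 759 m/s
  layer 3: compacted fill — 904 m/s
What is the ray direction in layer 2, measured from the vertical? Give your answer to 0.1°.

32.4°

Ray parameter p = sin 22.6° / 545 = 7.0513e-04 s/m.
sin θ_2 = p·V_2 = 7.0513e-04 × 759 = 0.5352.
θ_2 = arcsin 0.5352 = 32.36°.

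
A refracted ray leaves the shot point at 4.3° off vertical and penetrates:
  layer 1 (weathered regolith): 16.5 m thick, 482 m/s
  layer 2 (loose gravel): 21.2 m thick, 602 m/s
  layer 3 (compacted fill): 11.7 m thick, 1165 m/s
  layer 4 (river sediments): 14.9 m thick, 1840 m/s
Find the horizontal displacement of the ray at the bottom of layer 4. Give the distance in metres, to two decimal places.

9.84 m

Apply Snell's law at each interface; in layer i the horizontal offset is hᵢ·tan θᵢ.
Layer 1: θ = 4.30°; offset = 16.5·tan 4.30° = 1.2406 m.
Layer 2: sin θ = 602·sin 4.3°/482 = 0.0936, θ = 5.37°; offset = 21.2·tan 5.37° = 1.9941 m.
Layer 3: sin θ = 1165·sin 4.3°/482 = 0.1812, θ = 10.44°; offset = 11.7·tan 10.44° = 2.1560 m.
Layer 4: sin θ = 1840·sin 4.3°/482 = 0.2862, θ = 16.63°; offset = 14.9·tan 16.63° = 4.4510 m.
Σ offsets = 9.8417 m.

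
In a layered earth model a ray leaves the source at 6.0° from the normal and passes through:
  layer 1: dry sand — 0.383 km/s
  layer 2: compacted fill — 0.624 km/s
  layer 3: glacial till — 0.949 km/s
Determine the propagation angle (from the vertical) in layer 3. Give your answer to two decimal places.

15.01°

Ray parameter p = sin 6.0° / 0.383 = 2.7292e-01 s/km.
sin θ_3 = p·V_3 = 2.7292e-01 × 0.949 = 0.2590.
θ_3 = arcsin 0.2590 = 15.01°.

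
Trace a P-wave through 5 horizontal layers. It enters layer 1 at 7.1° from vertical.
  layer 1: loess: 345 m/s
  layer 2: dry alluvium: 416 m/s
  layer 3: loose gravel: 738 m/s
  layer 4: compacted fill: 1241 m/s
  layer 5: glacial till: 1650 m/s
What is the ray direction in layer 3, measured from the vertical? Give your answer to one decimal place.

15.3°

Snell's law across each interface conserves sin θ / V, so sin θ_3 = V_3·sin θ₁/V₁.
sin θ_3 = 738 × sin 7.1° / 345 = 0.2644.
θ_3 = 15.33° from the vertical.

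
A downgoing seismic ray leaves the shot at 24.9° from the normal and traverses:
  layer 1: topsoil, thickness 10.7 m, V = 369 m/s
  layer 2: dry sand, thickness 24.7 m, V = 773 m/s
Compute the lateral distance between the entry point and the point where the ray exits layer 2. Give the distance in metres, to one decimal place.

51.2 m

Apply Snell's law at each interface; in layer i the horizontal offset is hᵢ·tan θᵢ.
Layer 1: θ = 24.90°; offset = 10.7·tan 24.90° = 4.967 m.
Layer 2: sin θ = 773·sin 24.9°/369 = 0.8820, θ = 61.89°; offset = 24.7·tan 61.89° = 46.231 m.
Summing the layer offsets gives 51.198 m.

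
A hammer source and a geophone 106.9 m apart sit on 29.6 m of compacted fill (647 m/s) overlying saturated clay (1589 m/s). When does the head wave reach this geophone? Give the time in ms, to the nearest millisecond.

t = x/V₂ + 2h·√(V₂²−V₁²)/(V₁V₂).
√(V₂²−V₁²) = √(1589²−647²) = 1451.3 m/s; delay term = 2·29.6·1451.3/(647·1589) = 0.08357 s.
t = 106.9/1589 + 0.08357 = 0.15085 s.

151 ms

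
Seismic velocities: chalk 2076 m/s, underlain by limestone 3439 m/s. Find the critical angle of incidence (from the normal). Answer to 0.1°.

At critical incidence the refracted ray runs along the interface (θ₂ = 90°), so sin θ_c = V₁/V₂.
θ_c = arcsin(2076/3439) = arcsin 0.6037 = 37.13°.

37.1°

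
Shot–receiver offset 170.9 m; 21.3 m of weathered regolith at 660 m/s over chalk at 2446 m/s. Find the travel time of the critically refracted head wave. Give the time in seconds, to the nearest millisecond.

θ_c = arcsin(V₁/V₂) = arcsin(660/2446) = 15.65°, cos θ_c = 0.9629.
Intercept time tᵢ = 2h cos θ_c / V₁ = 2·21.3·0.9629/660 = 0.06215 s.
t = x/V₂ + tᵢ = 170.9/2446 + 0.06215 = 0.13202 s.

0.132 s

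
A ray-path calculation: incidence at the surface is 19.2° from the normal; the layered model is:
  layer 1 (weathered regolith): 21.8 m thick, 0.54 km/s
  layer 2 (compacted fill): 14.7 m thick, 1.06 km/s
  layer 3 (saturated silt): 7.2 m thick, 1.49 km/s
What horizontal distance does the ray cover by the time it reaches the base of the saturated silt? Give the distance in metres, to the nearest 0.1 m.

Apply Snell's law at each interface; in layer i the horizontal offset is hᵢ·tan θᵢ.
Layer 1: θ = 19.20°; offset = 21.8·tan 19.20° = 7.592 m.
Layer 2: sin θ = 1.06·sin 19.2°/0.54 = 0.6456, θ = 40.21°; offset = 14.7·tan 40.21° = 12.426 m.
Layer 3: sin θ = 1.49·sin 19.2°/0.54 = 0.9074, θ = 65.15°; offset = 7.2·tan 65.15° = 15.548 m.
Σ offsets = 35.565 m.

35.6 m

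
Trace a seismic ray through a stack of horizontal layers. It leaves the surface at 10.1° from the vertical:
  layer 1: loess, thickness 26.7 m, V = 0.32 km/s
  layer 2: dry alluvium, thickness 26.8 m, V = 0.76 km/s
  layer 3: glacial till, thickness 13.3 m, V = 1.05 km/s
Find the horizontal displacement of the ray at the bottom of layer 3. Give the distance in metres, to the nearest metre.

p = sin θ₁/V₁ = sin 10.1°/0.32 = 5.4802e-01 s/km is conserved through the stack.
Layer 1: θ = 10.10°; offset = 26.7·tan 10.10° = 4.756 m.
Layer 2: sin θ = p·0.76 = 0.4165 → θ = 24.61°; offset = 26.8·tan 24.61° = 12.278 m.
Layer 3: sin θ = p·1.05 = 0.5754 → θ = 35.13°; offset = 13.3·tan 35.13° = 9.358 m.
Σ offsets = 26.391 m.

26 m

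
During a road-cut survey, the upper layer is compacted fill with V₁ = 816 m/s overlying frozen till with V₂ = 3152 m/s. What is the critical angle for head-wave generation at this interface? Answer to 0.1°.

15.0°

Critical incidence: sin θ_c = V₁/V₂ = 816/3152 = 0.2589.
θ_c = arcsin 0.2589 = 15.00°.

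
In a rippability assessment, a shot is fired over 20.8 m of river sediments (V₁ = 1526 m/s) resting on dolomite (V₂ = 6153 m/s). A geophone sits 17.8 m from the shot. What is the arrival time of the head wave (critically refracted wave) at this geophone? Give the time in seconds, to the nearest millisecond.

θ_c = arcsin(V₁/V₂) = arcsin(1526/6153) = 14.36°, cos θ_c = 0.9688.
Intercept time tᵢ = 2h cos θ_c / V₁ = 2·20.8·0.9688/1526 = 0.02641 s.
t = x/V₂ + tᵢ = 17.8/6153 + 0.02641 = 0.02930 s.

0.029 s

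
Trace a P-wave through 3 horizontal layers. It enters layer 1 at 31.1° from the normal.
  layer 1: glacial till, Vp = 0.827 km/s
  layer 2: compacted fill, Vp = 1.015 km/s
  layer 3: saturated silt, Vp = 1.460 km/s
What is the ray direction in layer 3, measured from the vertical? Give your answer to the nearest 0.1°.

Snell's law across each interface conserves sin θ / V, so sin θ_3 = V_3·sin θ₁/V₁.
sin θ_3 = 1.460 × sin 31.1° / 0.827 = 0.9119.
θ_3 = 65.77° from the vertical.

65.8°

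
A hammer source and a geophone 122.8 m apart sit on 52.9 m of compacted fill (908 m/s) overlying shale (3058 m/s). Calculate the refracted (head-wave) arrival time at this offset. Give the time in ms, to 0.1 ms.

θ_c = arcsin(V₁/V₂) = arcsin(908/3058) = 17.27°, cos θ_c = 0.9549.
Intercept time tᵢ = 2h cos θ_c / V₁ = 2·52.9·0.9549/908 = 0.11126 s.
t = x/V₂ + tᵢ = 122.8/3058 + 0.11126 = 0.15142 s.

151.4 ms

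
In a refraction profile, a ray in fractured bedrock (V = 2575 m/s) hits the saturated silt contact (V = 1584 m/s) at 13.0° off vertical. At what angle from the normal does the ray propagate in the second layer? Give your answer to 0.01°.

7.95°

Snell's law: sin θ₂ = (V₂/V₁)·sin θ₁ = (1584/2575)·sin 13.0° = 0.1384.
θ₂ = arcsin 0.1384 = 7.95° from the normal.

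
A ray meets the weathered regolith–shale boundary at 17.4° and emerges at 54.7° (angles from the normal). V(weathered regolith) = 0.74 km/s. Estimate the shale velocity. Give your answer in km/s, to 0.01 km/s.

sin 17.4° = 0.2990; sin 54.7° = 0.8161.
V₂ = V₁·(sin θ₂/sin θ₁) = 0.74·(0.8161/0.2990) = 2.02 km/s.

2.02 km/s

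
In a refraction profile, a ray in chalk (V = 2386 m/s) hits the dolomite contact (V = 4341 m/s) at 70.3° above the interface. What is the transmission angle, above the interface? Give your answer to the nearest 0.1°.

52.2°

Angle from the normal: 90° − 70.3° = 19.7°.
sin θ₁/V₁ = sin θ₂/V₂ ⇒ sin θ₂ = 4341·sin 19.7°/2386 = 4341·0.3371/2386 = 0.6133.
θ₂ = arcsin 0.6133 = 37.83° from the normal.
From the interface: 90° − 37.83° = 52.17°.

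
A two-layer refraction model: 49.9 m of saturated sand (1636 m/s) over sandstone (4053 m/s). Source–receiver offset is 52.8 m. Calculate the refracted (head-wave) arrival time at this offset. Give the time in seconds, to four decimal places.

0.0688 s

θ_c = arcsin(V₁/V₂) = arcsin(1636/4053) = 23.81°, cos θ_c = 0.9149.
Intercept time tᵢ = 2h cos θ_c / V₁ = 2·49.9·0.9149/1636 = 0.05581 s.
t = x/V₂ + tᵢ = 52.8/4053 + 0.05581 = 0.06884 s.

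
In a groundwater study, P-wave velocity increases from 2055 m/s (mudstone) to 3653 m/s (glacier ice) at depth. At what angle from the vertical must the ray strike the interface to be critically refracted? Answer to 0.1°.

34.2°

At critical incidence the refracted ray runs along the interface (θ₂ = 90°), so sin θ_c = V₁/V₂.
θ_c = arcsin(2055/3653) = arcsin 0.5626 = 34.23°.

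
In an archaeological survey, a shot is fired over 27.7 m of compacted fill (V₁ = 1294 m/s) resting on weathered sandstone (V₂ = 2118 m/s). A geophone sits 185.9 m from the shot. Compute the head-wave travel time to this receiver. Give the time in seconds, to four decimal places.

θ_c = arcsin(V₁/V₂) = arcsin(1294/2118) = 37.66°, cos θ_c = 0.7917.
Intercept time tᵢ = 2h cos θ_c / V₁ = 2·27.7·0.7917/1294 = 0.03389 s.
t = x/V₂ + tᵢ = 185.9/2118 + 0.03389 = 0.12167 s.

0.1217 s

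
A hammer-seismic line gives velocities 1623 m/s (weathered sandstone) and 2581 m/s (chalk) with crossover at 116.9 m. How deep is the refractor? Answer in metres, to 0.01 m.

27.90 m

h = (x_cross/2)·√((V₂−V₁)/(V₂+V₁)).
(V₂−V₁)/(V₂+V₁) = (2581−1623)/(2581+1623) = 0.2279; √ = 0.4774.
h = (116.9/2)·0.4774 = 27.90 m.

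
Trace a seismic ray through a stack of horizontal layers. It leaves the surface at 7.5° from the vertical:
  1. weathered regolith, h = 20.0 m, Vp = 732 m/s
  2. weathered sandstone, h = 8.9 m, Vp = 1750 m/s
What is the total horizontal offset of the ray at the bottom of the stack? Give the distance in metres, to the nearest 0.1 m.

5.6 m

p = sin θ₁/V₁ = sin 7.5°/732 = 1.7831e-04 s/m is conserved through the stack.
Layer 1: θ = 7.50°; offset = 20.0·tan 7.50° = 2.633 m.
Layer 2: sin θ = p·1750 = 0.3121 → θ = 18.18°; offset = 8.9·tan 18.18° = 2.923 m.
Summing the layer offsets gives 5.556 m.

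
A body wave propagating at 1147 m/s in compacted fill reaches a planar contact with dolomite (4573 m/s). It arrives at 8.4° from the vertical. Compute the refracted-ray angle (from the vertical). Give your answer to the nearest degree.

36°

sin θ₁/V₁ = sin θ₂/V₂ ⇒ sin θ₂ = 4573·sin 8.4°/1147 = 4573·0.1461/1147 = 0.5824.
θ₂ = arcsin 0.5824 = 35.62° from the normal.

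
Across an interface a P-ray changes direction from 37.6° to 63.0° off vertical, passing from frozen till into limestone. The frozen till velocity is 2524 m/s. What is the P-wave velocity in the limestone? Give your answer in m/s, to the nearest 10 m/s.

Snell's law: sin 37.6°/V₁ = sin 63.0°/V₂.
V₂ = V₁·sin 63.0°/sin 37.6° = 2524 × 1.4603 = 3685.84 m/s.

3690 m/s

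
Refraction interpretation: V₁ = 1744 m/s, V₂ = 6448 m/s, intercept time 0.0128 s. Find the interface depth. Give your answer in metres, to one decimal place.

θ_c = arcsin(1744/6448) = 15.69°; cos θ_c = 0.9627.
tᵢ = 2h cos θ_c/V₁ ⇒ h = tᵢ·V₁/(2 cos θ_c) = 0.0128·1744/(2·0.9627) = 11.59 m.

11.6 m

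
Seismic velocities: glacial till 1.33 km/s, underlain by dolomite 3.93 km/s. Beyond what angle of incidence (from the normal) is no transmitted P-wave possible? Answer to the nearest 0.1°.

19.8°

At critical incidence the refracted ray runs along the interface (θ₂ = 90°), so sin θ_c = V₁/V₂.
θ_c = arcsin(1.33/3.93) = arcsin 0.3384 = 19.78°.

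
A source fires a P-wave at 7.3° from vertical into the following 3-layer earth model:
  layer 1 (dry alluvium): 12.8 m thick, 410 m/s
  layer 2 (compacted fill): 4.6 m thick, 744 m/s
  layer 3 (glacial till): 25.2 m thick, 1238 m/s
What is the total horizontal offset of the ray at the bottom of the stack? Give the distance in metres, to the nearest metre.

13 m

Ray parameter p = sin 7.3° / 410 m/s = 3.0991e-04 s/m.
Layer 1: θ = 7.30°; offset = 12.8·tan 7.30° = 1.640 m.
Layer 2: sin θ = p·744 = 0.2306 → θ = 13.33°; offset = 4.6·tan 13.33° = 1.090 m.
Layer 3: sin θ = p·1238 = 0.3837 → θ = 22.56°; offset = 25.2·tan 22.56° = 10.470 m.
Summing the layer offsets gives 13.200 m.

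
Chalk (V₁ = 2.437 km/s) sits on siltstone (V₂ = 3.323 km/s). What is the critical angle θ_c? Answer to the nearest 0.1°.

47.2°

Critical incidence: sin θ_c = V₁/V₂ = 2.437/3.323 = 0.7334.
θ_c = arcsin 0.7334 = 47.17°.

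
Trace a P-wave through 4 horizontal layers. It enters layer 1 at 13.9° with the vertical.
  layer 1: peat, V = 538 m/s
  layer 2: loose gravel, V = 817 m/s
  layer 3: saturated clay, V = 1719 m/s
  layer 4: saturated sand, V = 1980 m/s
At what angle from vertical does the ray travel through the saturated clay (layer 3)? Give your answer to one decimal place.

Ray parameter p = sin 13.9° / 538 = 4.4652e-04 s/m.
sin θ_3 = p·V_3 = 4.4652e-04 × 1719 = 0.7676.
θ_3 = arcsin 0.7676 = 50.14°.

50.1°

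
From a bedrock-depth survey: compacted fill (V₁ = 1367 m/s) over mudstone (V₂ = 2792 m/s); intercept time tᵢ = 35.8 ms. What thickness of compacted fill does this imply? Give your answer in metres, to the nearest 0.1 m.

28.1 m

θ_c = arcsin(1367/2792) = 29.32°; cos θ_c = 0.8719.
tᵢ = 2h cos θ_c/V₁ ⇒ h = tᵢ·V₁/(2 cos θ_c) = 0.0358·1367/(2·0.8719) = 28.06 m.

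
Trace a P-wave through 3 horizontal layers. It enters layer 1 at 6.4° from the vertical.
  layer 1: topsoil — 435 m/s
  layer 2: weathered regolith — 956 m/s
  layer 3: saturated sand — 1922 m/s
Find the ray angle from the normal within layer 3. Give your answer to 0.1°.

Ray parameter p = sin 6.4° / 435 = 2.5625e-04 s/m.
sin θ_3 = p·V_3 = 2.5625e-04 × 1922 = 0.4925.
θ_3 = 29.51° from the vertical.

29.5°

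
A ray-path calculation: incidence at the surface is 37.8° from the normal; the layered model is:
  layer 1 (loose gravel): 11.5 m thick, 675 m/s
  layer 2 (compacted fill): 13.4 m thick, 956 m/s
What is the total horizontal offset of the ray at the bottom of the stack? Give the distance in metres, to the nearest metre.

Ray parameter p = sin 37.8° / 675 m/s = 9.0801e-04 s/m.
Layer 1: θ = 37.80°; offset = 11.5·tan 37.80° = 8.920 m.
Layer 2: sin θ = p·956 = 0.8681 → θ = 60.23°; offset = 13.4·tan 60.23° = 23.430 m.
Total horizontal offset = 32.350 m.

32 m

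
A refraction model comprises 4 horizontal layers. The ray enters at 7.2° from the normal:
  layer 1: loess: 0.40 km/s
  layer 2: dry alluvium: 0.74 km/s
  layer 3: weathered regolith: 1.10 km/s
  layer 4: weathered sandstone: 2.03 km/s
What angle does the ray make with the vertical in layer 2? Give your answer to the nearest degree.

13°

Ray parameter p = sin 7.2° / 0.40 = 3.1333e-01 s/km.
sin θ_2 = p·V_2 = 3.1333e-01 × 0.74 = 0.2319.
θ_2 = arcsin 0.2319 = 13.41°.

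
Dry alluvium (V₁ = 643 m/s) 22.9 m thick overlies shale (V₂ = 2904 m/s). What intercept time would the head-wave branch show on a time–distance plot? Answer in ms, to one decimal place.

tᵢ = 2h·√(V₂²−V₁²)/(V₁V₂).
√(V₂²−V₁²) = √(2904²−643²) = 2831.9 m/s.
tᵢ = 2·22.9·2831.9/(643·2904) = 0.06946 s.

69.5 ms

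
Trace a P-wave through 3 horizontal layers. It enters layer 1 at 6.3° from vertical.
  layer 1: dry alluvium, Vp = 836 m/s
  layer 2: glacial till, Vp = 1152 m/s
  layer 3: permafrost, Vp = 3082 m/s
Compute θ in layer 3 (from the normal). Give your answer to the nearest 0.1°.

23.9°

Snell's law across each interface conserves sin θ / V, so sin θ_3 = V_3·sin θ₁/V₁.
sin θ_3 = 3082 × sin 6.3° / 836 = 0.4045.
θ_3 = arcsin 0.4045 = 23.86°.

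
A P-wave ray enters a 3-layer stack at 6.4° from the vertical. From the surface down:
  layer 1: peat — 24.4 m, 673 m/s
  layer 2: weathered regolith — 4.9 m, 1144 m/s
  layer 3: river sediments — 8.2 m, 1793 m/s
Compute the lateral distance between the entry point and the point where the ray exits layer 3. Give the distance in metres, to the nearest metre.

6 m

Ray parameter p = sin 6.4° / 673 m/s = 1.6563e-04 s/m.
Layer 1: θ = 6.40°; offset = 24.4·tan 6.40° = 2.737 m.
Layer 2: sin θ = p·1144 = 0.1895 → θ = 10.92°; offset = 4.9·tan 10.92° = 0.946 m.
Layer 3: sin θ = p·1793 = 0.2970 → θ = 17.28°; offset = 8.2·tan 17.28° = 2.550 m.
Total horizontal offset = 6.233 m.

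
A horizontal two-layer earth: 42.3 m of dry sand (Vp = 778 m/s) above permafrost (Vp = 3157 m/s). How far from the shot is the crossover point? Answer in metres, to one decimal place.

108.8 m

θ_c = arcsin(778/3157) = 14.27°, so cos θ_c = 0.9692 and tᵢ = 2h cos θ_c/V₁ = 0.1054 s.
At crossover x/V₁ = x/V₂ + tᵢ ⇒ x = tᵢ/(1/V₁ − 1/V₂) = 0.10539/(1.2853e-03 − 3.1676e-04) = 108.80 m.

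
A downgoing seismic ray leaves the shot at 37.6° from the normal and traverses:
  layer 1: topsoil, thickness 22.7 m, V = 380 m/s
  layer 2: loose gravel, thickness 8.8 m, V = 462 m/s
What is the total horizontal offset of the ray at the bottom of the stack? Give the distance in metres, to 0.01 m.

Ray parameter p = sin 37.6° / 380 m/s = 1.6056e-03 s/m.
Layer 1: θ = 37.60°; offset = 22.7·tan 37.60° = 17.4814 m.
Layer 2: sin θ = p·462 = 0.7418 → θ = 47.89°; offset = 8.8·tan 47.89° = 9.7343 m.
Total horizontal offset = 27.2156 m.

27.22 m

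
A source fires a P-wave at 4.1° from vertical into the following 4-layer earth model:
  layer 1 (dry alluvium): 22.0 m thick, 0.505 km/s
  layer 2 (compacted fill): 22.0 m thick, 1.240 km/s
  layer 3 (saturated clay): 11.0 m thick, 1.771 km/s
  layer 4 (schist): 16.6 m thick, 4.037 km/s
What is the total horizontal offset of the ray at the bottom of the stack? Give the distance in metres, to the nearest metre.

Ray parameter p = sin 4.1° / 0.505 km/s = 1.4158e-01 s/km.
Layer 1: θ = 4.10°; offset = 22.0·tan 4.10° = 1.577 m.
Layer 2: sin θ = p·1.240 = 0.1756 → θ = 10.11°; offset = 22.0·tan 10.11° = 3.923 m.
Layer 3: sin θ = p·1.771 = 0.2507 → θ = 14.52°; offset = 11.0·tan 14.52° = 2.849 m.
Layer 4: sin θ = p·4.037 = 0.5716 → θ = 34.86°; offset = 16.6·tan 34.86° = 11.563 m.
Total horizontal offset = 19.912 m.

20 m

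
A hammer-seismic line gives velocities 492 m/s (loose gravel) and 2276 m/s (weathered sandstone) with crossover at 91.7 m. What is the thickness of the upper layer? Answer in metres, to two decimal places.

36.81 m

x_cross = 2h·√((V₂+V₁)/(V₂−V₁)) → h = x_cross / (2·√((V₂+V₁)/(V₂−V₁))).
√((V₂+V₁)/(V₂−V₁)) = √((2276+492)/(2276−492)) = 1.2456.
h = 91.7 / (2·1.2456) = 36.81 m.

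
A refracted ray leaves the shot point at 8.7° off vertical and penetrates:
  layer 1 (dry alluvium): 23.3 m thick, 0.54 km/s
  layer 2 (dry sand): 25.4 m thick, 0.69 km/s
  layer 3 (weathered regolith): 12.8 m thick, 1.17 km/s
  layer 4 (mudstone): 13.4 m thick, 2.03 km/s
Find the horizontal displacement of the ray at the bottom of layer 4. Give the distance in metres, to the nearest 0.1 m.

22.3 m

Apply Snell's law at each interface; in layer i the horizontal offset is hᵢ·tan θᵢ.
Layer 1: θ = 8.70°; offset = 23.3·tan 8.70° = 3.565 m.
Layer 2: sin θ = 0.69·sin 8.7°/0.54 = 0.1933, θ = 11.14°; offset = 25.4·tan 11.14° = 5.004 m.
Layer 3: sin θ = 1.17·sin 8.7°/0.54 = 0.3277, θ = 19.13°; offset = 12.8·tan 19.13° = 4.440 m.
Layer 4: sin θ = 2.03·sin 8.7°/0.54 = 0.5686, θ = 34.65°; offset = 13.4·tan 34.65° = 9.263 m.
Summing the layer offsets gives 22.272 m.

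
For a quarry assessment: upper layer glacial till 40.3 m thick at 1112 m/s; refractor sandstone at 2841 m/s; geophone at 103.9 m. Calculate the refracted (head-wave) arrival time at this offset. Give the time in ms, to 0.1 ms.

103.3 ms

θ_c = arcsin(V₁/V₂) = arcsin(1112/2841) = 23.04°, cos θ_c = 0.9202.
Intercept time tᵢ = 2h cos θ_c / V₁ = 2·40.3·0.9202/1112 = 0.06670 s.
t = x/V₂ + tᵢ = 103.9/2841 + 0.06670 = 0.10327 s.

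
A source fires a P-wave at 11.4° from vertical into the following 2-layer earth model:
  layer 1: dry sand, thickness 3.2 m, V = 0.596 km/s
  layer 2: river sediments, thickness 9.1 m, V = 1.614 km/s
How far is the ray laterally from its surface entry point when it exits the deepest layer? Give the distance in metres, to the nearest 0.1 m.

6.4 m

Apply Snell's law at each interface; in layer i the horizontal offset is hᵢ·tan θᵢ.
Layer 1: θ = 11.40°; offset = 3.2·tan 11.40° = 0.645 m.
Layer 2: sin θ = 1.614·sin 11.4°/0.596 = 0.5353, θ = 32.36°; offset = 9.1·tan 32.36° = 5.767 m.
Summing the layer offsets gives 6.412 m.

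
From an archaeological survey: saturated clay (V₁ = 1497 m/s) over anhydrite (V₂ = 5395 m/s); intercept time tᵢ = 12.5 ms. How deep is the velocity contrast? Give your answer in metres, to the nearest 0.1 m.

θ_c = arcsin(1497/5395) = 16.11°; cos θ_c = 0.9607.
tᵢ = 2h cos θ_c/V₁ ⇒ h = tᵢ·V₁/(2 cos θ_c) = 0.0125·1497/(2·0.9607) = 9.74 m.

9.7 m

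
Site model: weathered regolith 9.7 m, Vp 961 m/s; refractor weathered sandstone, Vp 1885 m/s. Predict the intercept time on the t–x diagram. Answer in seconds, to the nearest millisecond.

θ_c = arcsin(V₁/V₂) = arcsin(961/1885) = 30.65°; cos θ_c = 0.8603.
tᵢ = 2h·cos θ_c / V₁ = 2·9.7·0.8603 / 961 = 0.01737 s.

0.017 s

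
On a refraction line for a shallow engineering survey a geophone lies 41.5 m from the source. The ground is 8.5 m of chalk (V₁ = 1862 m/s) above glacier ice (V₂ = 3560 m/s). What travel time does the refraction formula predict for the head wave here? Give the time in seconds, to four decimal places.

θ_c = arcsin(V₁/V₂) = arcsin(1862/3560) = 31.54°, cos θ_c = 0.8523.
Intercept time tᵢ = 2h cos θ_c / V₁ = 2·8.5·0.8523/1862 = 0.00778 s.
t = x/V₂ + tᵢ = 41.5/3560 + 0.00778 = 0.01944 s.

0.0194 s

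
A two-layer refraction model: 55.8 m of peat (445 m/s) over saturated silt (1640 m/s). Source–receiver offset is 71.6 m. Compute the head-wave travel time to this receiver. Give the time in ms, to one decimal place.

θ_c = arcsin(V₁/V₂) = arcsin(445/1640) = 15.74°, cos θ_c = 0.9625.
Intercept time tᵢ = 2h cos θ_c / V₁ = 2·55.8·0.9625/445 = 0.24138 s.
t = x/V₂ + tᵢ = 71.6/1640 + 0.24138 = 0.28504 s.

285.0 ms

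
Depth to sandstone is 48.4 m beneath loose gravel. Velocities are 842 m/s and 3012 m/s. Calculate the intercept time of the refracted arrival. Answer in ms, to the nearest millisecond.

tᵢ = 2h·√(V₂²−V₁²)/(V₁V₂).
√(V₂²−V₁²) = √(3012²−842²) = 2891.9 m/s.
tᵢ = 2·48.4·2891.9/(842·3012) = 0.11038 s.

110 ms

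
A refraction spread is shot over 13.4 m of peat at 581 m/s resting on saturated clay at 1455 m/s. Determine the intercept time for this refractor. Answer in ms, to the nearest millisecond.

θ_c = arcsin(V₁/V₂) = arcsin(581/1455) = 23.54°; cos θ_c = 0.9168.
tᵢ = 2h·cos θ_c / V₁ = 2·13.4·0.9168 / 581 = 0.04229 s.

42 ms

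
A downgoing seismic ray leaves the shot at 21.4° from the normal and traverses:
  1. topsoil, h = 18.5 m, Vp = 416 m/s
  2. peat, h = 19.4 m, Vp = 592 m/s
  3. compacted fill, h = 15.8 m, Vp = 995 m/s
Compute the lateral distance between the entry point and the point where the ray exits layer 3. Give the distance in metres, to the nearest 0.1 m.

47.3 m

Apply Snell's law at each interface; in layer i the horizontal offset is hᵢ·tan θᵢ.
Layer 1: θ = 21.40°; offset = 18.5·tan 21.40° = 7.250 m.
Layer 2: sin θ = 592·sin 21.4°/416 = 0.5192, θ = 31.28°; offset = 19.4·tan 31.28° = 11.787 m.
Layer 3: sin θ = 995·sin 21.4°/416 = 0.8727, θ = 60.78°; offset = 15.8·tan 60.78° = 28.244 m.
Σ offsets = 47.281 m.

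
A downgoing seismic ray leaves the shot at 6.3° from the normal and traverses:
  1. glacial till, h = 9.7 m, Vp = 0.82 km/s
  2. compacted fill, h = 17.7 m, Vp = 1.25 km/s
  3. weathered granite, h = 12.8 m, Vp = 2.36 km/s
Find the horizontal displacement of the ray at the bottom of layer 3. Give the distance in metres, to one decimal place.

Ray parameter p = sin 6.3° / 0.82 km/s = 1.3382e-01 s/km.
Layer 1: θ = 6.30°; offset = 9.7·tan 6.30° = 1.071 m.
Layer 2: sin θ = p·1.25 = 0.1673 → θ = 9.63°; offset = 17.7·tan 9.63° = 3.003 m.
Layer 3: sin θ = p·2.36 = 0.3158 → θ = 18.41°; offset = 12.8·tan 18.41° = 4.261 m.
Σ offsets = 8.335 m.

8.3 m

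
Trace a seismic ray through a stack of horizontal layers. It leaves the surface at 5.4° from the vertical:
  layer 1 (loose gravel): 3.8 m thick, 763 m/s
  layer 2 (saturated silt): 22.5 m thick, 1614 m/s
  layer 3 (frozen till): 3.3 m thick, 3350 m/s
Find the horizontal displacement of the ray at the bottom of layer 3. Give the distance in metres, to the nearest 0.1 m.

p = sin θ₁/V₁ = sin 5.4°/763 = 1.2334e-04 s/m is conserved through the stack.
Layer 1: θ = 5.40°; offset = 3.8·tan 5.40° = 0.359 m.
Layer 2: sin θ = p·1614 = 0.1991 → θ = 11.48°; offset = 22.5·tan 11.48° = 4.571 m.
Layer 3: sin θ = p·3350 = 0.4132 → θ = 24.41°; offset = 3.3·tan 24.41° = 1.497 m.
Total horizontal offset = 6.427 m.

6.4 m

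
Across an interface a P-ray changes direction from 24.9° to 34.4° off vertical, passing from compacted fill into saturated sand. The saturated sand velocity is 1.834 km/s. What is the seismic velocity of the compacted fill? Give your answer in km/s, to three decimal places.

1.367 km/s

sin 24.9° = 0.4210; sin 34.4° = 0.5650.
V₁ = V₂·(sin θ₁/sin θ₂) = 1.834·(0.4210/0.5650) = 1.367 km/s.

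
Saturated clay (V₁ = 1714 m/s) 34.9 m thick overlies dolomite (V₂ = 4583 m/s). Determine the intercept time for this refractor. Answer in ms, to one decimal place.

37.8 ms

tᵢ = 2h·√(V₂²−V₁²)/(V₁V₂).
√(V₂²−V₁²) = √(4583²−1714²) = 4250.4 m/s.
tᵢ = 2·34.9·4250.4/(1714·4583) = 0.03777 s.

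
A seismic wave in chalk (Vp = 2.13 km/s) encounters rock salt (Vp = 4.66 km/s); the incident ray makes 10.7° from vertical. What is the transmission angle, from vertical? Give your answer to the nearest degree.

sin θ₁/V₁ = sin θ₂/V₂ ⇒ sin θ₂ = 4.66·sin 10.7°/2.13 = 4.66·0.1857/2.13 = 0.4062.
θ₂ = arcsin 0.4062 = 23.97° from the normal.

24°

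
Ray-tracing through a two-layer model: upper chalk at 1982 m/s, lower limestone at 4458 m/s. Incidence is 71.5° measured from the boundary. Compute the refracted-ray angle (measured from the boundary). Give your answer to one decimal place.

44.5°

Angle from the normal: 90° − 71.5° = 18.5°.
sin θ₁/V₁ = sin θ₂/V₂ ⇒ sin θ₂ = 4458·sin 18.5°/1982 = 4458·0.3173/1982 = 0.7137.
θ₂ = arcsin 0.7137 = 45.54° from the normal.
From the interface: 90° − 45.54° = 44.46°.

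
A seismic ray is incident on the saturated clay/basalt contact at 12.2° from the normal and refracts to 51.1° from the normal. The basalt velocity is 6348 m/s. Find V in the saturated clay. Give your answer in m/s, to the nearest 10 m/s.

1720 m/s

sin 12.2° = 0.2113; sin 51.1° = 0.7782.
V₁ = V₂·(sin θ₁/sin θ₂) = 6348·(0.2113/0.7782) = 1723.74 m/s.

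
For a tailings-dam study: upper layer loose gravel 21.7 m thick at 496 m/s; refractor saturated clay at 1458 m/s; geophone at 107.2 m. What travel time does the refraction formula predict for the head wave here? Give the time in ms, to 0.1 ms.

155.8 ms

t = x/V₂ + 2h·√(V₂²−V₁²)/(V₁V₂).
√(V₂²−V₁²) = √(1458²−496²) = 1371.0 m/s; delay term = 2·21.7·1371.0/(496·1458) = 0.08228 s.
t = 107.2/1458 + 0.08228 = 0.15581 s.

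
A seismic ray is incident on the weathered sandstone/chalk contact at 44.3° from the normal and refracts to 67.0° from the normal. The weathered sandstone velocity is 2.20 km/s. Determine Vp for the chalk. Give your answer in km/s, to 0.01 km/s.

Snell's law: sin 44.3°/V₁ = sin 67.0°/V₂.
V₂ = V₁·sin 67.0°/sin 44.3° = 2.20 × 1.3180 = 2.90 km/s.

2.90 km/s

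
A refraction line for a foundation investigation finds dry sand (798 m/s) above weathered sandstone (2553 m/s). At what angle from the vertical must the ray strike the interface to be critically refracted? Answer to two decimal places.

18.21°

At critical incidence the refracted ray runs along the interface (θ₂ = 90°), so sin θ_c = V₁/V₂.
θ_c = arcsin(798/2553) = arcsin 0.3126 = 18.21°.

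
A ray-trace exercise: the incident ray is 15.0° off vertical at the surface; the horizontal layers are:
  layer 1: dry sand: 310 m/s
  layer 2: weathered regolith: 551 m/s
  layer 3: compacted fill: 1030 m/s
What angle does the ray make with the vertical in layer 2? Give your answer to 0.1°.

Ray parameter p = sin 15.0° / 310 = 8.3490e-04 s/m.
sin θ_2 = p·V_2 = 8.3490e-04 × 551 = 0.4600.
θ_2 = 27.39° from the vertical.

27.4°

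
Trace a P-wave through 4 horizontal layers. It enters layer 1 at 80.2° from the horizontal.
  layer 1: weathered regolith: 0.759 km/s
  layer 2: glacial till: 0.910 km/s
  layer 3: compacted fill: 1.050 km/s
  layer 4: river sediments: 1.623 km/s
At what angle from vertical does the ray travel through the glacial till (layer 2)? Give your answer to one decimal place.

11.8°

From the normal: θ₁ = 90° − 80.2° = 9.8°.
Ray parameter p = sin 9.8° / 0.759 = 2.2425e-01 s/km.
sin θ_2 = p·V_2 = 2.2425e-01 × 0.910 = 0.2041.
θ_2 = arcsin 0.2041 = 11.78°.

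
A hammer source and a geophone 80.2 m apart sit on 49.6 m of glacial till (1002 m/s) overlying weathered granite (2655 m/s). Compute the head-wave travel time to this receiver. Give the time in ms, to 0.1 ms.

t = x/V₂ + 2h·√(V₂²−V₁²)/(V₁V₂).
√(V₂²−V₁²) = √(2655²−1002²) = 2458.7 m/s; delay term = 2·49.6·2458.7/(1002·2655) = 0.09168 s.
t = 80.2/2655 + 0.09168 = 0.12189 s.

121.9 ms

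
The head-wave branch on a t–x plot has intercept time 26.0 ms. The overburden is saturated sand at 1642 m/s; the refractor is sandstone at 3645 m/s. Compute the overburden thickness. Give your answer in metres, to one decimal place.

23.9 m

θ_c = arcsin(1642/3645) = 26.77°; cos θ_c = 0.8928.
tᵢ = 2h cos θ_c/V₁ ⇒ h = tᵢ·V₁/(2 cos θ_c) = 0.026·1642/(2·0.8928) = 23.91 m.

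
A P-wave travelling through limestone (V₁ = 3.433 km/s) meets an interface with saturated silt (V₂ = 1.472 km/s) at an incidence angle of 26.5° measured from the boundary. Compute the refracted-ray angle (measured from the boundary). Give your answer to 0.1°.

67.4°

Angle from the normal: 90° − 26.5° = 63.5°.
Snell's law: sin θ₂ = (V₂/V₁)·sin θ₁ = (1.472/3.433)·sin 63.5° = 0.3837.
θ₂ = sin⁻¹(0.3837) = 22.56° (from vertical).
From the interface: 90° − 22.56° = 67.44°.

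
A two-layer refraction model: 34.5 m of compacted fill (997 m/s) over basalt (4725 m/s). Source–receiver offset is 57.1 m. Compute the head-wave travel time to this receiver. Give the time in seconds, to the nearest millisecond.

0.080 s

θ_c = arcsin(V₁/V₂) = arcsin(997/4725) = 12.18°, cos θ_c = 0.9775.
Intercept time tᵢ = 2h cos θ_c / V₁ = 2·34.5·0.9775/997 = 0.06765 s.
t = x/V₂ + tᵢ = 57.1/4725 + 0.06765 = 0.07973 s.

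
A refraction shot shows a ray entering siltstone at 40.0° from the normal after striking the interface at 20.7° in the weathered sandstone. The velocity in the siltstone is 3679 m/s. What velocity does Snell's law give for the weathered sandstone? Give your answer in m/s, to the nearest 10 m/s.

2020 m/s

Snell's law: sin 20.7°/V₁ = sin 40.0°/V₂.
V₁ = V₂·sin 20.7°/sin 40.0° = 3679 × 0.5499 = 2023.12 m/s.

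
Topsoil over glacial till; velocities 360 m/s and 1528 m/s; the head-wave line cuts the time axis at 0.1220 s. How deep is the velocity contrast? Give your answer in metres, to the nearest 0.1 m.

22.6 m

θ_c = arcsin(360/1528) = 13.63°; cos θ_c = 0.9718.
tᵢ = 2h cos θ_c/V₁ ⇒ h = tᵢ·V₁/(2 cos θ_c) = 0.122·360/(2·0.9718) = 22.60 m.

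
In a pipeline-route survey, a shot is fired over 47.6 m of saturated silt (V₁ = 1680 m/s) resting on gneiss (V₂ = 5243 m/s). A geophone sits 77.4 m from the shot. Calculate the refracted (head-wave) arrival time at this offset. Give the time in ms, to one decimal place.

68.4 ms

t = x/V₂ + 2h·√(V₂²−V₁²)/(V₁V₂).
√(V₂²−V₁²) = √(5243²−1680²) = 4966.6 m/s; delay term = 2·47.6·4966.6/(1680·5243) = 0.05368 s.
t = 77.4/5243 + 0.05368 = 0.06844 s.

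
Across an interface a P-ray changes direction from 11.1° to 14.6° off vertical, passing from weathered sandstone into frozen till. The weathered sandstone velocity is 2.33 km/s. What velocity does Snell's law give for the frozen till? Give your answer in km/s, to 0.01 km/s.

3.05 km/s

Snell's law: sin 11.1°/V₁ = sin 14.6°/V₂.
V₂ = V₁·sin 14.6°/sin 11.1° = 2.33 × 1.3093 = 3.05 km/s.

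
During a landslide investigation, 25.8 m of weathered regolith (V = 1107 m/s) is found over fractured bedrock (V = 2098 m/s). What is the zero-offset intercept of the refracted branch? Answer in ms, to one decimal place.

tᵢ = 2h·√(V₂²−V₁²)/(V₁V₂).
√(V₂²−V₁²) = √(2098²−1107²) = 1782.2 m/s.
tᵢ = 2·25.8·1782.2/(1107·2098) = 0.03960 s.

39.6 ms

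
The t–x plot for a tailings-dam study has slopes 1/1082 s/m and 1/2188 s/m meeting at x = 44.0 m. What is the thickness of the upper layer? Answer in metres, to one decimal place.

x_cross = 2h·√((V₂+V₁)/(V₂−V₁)) → h = x_cross / (2·√((V₂+V₁)/(V₂−V₁))).
√((V₂+V₁)/(V₂−V₁)) = √((2188+1082)/(2188−1082)) = 1.7195.
h = 44.0 / (2·1.7195) = 12.79 m.

12.8 m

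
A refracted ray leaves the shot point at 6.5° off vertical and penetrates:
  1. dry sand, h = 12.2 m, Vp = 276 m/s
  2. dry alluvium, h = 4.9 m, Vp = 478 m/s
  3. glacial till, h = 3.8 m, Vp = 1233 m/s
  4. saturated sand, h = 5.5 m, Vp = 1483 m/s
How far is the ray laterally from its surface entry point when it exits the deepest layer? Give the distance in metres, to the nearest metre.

9 m

Apply Snell's law at each interface; in layer i the horizontal offset is hᵢ·tan θᵢ.
Layer 1: θ = 6.50°; offset = 12.2·tan 6.50° = 1.390 m.
Layer 2: sin θ = 478·sin 6.5°/276 = 0.1961, θ = 11.31°; offset = 4.9·tan 11.31° = 0.980 m.
Layer 3: sin θ = 1233·sin 6.5°/276 = 0.5057, θ = 30.38°; offset = 3.8·tan 30.38° = 2.228 m.
Layer 4: sin θ = 1483·sin 6.5°/276 = 0.6083, θ = 37.46°; offset = 5.5·tan 37.46° = 4.215 m.
Total horizontal offset = 8.812 m.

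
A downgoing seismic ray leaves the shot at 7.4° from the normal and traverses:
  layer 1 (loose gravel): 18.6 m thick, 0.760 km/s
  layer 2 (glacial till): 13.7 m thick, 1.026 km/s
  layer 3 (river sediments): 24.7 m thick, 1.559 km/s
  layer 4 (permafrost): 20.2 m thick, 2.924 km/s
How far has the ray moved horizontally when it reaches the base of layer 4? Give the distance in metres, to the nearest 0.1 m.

23.1 m

p = sin θ₁/V₁ = sin 7.4°/0.760 = 1.6947e-01 s/km is conserved through the stack.
Layer 1: θ = 7.40°; offset = 18.6·tan 7.40° = 2.416 m.
Layer 2: sin θ = p·1.026 = 0.1739 → θ = 10.01°; offset = 13.7·tan 10.01° = 2.419 m.
Layer 3: sin θ = p·1.559 = 0.2642 → θ = 15.32°; offset = 24.7·tan 15.32° = 6.766 m.
Layer 4: sin θ = p·2.924 = 0.4955 → θ = 29.70°; offset = 20.2·tan 29.70° = 11.524 m.
Σ offsets = 23.125 m.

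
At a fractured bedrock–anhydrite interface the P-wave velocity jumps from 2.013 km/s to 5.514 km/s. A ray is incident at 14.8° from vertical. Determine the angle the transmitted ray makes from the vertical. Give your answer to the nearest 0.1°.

sin θ₁/V₁ = sin θ₂/V₂ ⇒ sin θ₂ = 5.514·sin 14.8°/2.013 = 5.514·0.2554/2.013 = 0.6997.
θ₂ = sin⁻¹(0.6997) = 44.40° (from vertical).

44.4°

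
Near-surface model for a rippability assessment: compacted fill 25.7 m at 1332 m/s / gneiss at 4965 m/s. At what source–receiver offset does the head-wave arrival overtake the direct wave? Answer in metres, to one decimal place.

67.7 m

θ_c = arcsin(1332/4965) = 15.56°, so cos θ_c = 0.9633 and tᵢ = 2h cos θ_c/V₁ = 0.0372 s.
At crossover x/V₁ = x/V₂ + tᵢ ⇒ x = tᵢ/(1/V₁ − 1/V₂) = 0.03717/(7.5075e-04 − 2.0141e-04) = 67.67 m.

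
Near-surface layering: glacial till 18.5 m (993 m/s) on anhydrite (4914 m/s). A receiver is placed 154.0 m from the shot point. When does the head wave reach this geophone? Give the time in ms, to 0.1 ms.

θ_c = arcsin(V₁/V₂) = arcsin(993/4914) = 11.66°, cos θ_c = 0.9794.
Intercept time tᵢ = 2h cos θ_c / V₁ = 2·18.5·0.9794/993 = 0.03649 s.
t = x/V₂ + tᵢ = 154.0/4914 + 0.03649 = 0.06783 s.

67.8 ms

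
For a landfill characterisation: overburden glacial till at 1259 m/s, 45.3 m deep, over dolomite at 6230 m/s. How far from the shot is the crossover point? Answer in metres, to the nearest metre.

111 m

θ_c = arcsin(1259/6230) = 11.66°, so cos θ_c = 0.9794 and tᵢ = 2h cos θ_c/V₁ = 0.0705 s.
At crossover x/V₁ = x/V₂ + tᵢ ⇒ x = tᵢ/(1/V₁ − 1/V₂) = 0.07048/(7.9428e-04 − 1.6051e-04) = 111.20 m.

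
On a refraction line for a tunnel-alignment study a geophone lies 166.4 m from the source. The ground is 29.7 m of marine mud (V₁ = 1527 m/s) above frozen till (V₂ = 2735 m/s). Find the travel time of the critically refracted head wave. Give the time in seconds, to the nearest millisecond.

θ_c = arcsin(V₁/V₂) = arcsin(1527/2735) = 33.94°, cos θ_c = 0.8296.
Intercept time tᵢ = 2h cos θ_c / V₁ = 2·29.7·0.8296/1527 = 0.03227 s.
t = x/V₂ + tᵢ = 166.4/2735 + 0.03227 = 0.09311 s.

0.093 s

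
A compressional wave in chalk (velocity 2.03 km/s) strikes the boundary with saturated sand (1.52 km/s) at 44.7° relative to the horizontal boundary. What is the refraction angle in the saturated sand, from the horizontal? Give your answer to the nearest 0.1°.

57.8°

Angle from the normal: 90° − 44.7° = 45.3°.
sin θ₁/V₁ = sin θ₂/V₂ ⇒ sin θ₂ = 1.52·sin 45.3°/2.03 = 1.52·0.7108/2.03 = 0.5322.
θ₂ = sin⁻¹(0.5322) = 32.16° (from vertical).
From the interface: 90° − 32.16° = 57.84°.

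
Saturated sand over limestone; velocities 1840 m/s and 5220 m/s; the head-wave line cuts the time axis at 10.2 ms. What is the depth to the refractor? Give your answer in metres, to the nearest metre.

10 m

h = tᵢ·V₁·V₂ / (2·√(V₂²−V₁²)).
√(V₂²−V₁²) = √(5220² − 1840²) = 4885.0 m/s.
h = 0.0102 s × 1840 × 5220 / (2 × 4885.0) = 10.03 m.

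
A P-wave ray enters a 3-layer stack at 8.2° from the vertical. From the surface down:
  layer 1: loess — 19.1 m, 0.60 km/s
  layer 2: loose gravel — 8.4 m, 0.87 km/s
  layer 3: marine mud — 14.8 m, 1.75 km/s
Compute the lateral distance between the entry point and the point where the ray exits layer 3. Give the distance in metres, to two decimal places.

Apply Snell's law at each interface; in layer i the horizontal offset is hᵢ·tan θᵢ.
Layer 1: θ = 8.20°; offset = 19.1·tan 8.20° = 2.7524 m.
Layer 2: sin θ = 0.87·sin 8.2°/0.60 = 0.2068, θ = 11.94°; offset = 8.4·tan 11.94° = 1.7756 m.
Layer 3: sin θ = 1.75·sin 8.2°/0.60 = 0.4160, θ = 24.58°; offset = 14.8·tan 24.58° = 6.7705 m.
Σ offsets = 11.2984 m.

11.30 m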